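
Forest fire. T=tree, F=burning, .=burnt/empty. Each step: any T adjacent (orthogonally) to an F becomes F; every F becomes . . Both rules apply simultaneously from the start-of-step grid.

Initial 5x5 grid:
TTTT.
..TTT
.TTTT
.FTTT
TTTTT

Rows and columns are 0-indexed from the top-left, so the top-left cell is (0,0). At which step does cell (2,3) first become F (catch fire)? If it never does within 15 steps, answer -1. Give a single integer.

Step 1: cell (2,3)='T' (+3 fires, +1 burnt)
Step 2: cell (2,3)='T' (+4 fires, +3 burnt)
Step 3: cell (2,3)='F' (+4 fires, +4 burnt)
  -> target ignites at step 3
Step 4: cell (2,3)='.' (+4 fires, +4 burnt)
Step 5: cell (2,3)='.' (+3 fires, +4 burnt)
Step 6: cell (2,3)='.' (+1 fires, +3 burnt)
Step 7: cell (2,3)='.' (+0 fires, +1 burnt)
  fire out at step 7

3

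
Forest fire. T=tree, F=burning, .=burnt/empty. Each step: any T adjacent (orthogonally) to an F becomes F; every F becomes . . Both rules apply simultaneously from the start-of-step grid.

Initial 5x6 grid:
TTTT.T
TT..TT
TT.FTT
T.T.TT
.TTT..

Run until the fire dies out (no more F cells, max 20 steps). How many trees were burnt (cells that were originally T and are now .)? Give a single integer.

Answer: 7

Derivation:
Step 1: +1 fires, +1 burnt (F count now 1)
Step 2: +3 fires, +1 burnt (F count now 3)
Step 3: +2 fires, +3 burnt (F count now 2)
Step 4: +1 fires, +2 burnt (F count now 1)
Step 5: +0 fires, +1 burnt (F count now 0)
Fire out after step 5
Initially T: 20, now '.': 17
Total burnt (originally-T cells now '.'): 7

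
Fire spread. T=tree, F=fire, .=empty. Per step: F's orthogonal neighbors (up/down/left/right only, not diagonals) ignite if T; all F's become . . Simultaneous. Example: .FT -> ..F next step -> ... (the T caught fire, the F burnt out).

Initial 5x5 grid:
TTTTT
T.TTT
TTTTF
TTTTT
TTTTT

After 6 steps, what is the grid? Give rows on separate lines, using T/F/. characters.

Step 1: 3 trees catch fire, 1 burn out
  TTTTT
  T.TTF
  TTTF.
  TTTTF
  TTTTT
Step 2: 5 trees catch fire, 3 burn out
  TTTTF
  T.TF.
  TTF..
  TTTF.
  TTTTF
Step 3: 5 trees catch fire, 5 burn out
  TTTF.
  T.F..
  TF...
  TTF..
  TTTF.
Step 4: 4 trees catch fire, 5 burn out
  TTF..
  T....
  F....
  TF...
  TTF..
Step 5: 4 trees catch fire, 4 burn out
  TF...
  F....
  .....
  F....
  TF...
Step 6: 2 trees catch fire, 4 burn out
  F....
  .....
  .....
  .....
  F....

F....
.....
.....
.....
F....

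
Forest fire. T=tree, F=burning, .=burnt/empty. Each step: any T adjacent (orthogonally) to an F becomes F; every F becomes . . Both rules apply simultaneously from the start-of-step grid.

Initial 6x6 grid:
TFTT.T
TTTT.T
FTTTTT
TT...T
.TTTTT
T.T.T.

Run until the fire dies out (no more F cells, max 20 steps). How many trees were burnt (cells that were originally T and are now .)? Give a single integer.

Step 1: +6 fires, +2 burnt (F count now 6)
Step 2: +4 fires, +6 burnt (F count now 4)
Step 3: +3 fires, +4 burnt (F count now 3)
Step 4: +2 fires, +3 burnt (F count now 2)
Step 5: +3 fires, +2 burnt (F count now 3)
Step 6: +3 fires, +3 burnt (F count now 3)
Step 7: +3 fires, +3 burnt (F count now 3)
Step 8: +0 fires, +3 burnt (F count now 0)
Fire out after step 8
Initially T: 25, now '.': 35
Total burnt (originally-T cells now '.'): 24

Answer: 24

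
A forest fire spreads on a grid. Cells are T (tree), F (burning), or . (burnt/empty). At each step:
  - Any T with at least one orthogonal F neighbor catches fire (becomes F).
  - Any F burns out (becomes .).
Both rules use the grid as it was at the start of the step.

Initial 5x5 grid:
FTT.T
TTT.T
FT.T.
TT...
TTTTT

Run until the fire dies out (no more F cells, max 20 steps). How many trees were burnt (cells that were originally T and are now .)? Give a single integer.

Step 1: +4 fires, +2 burnt (F count now 4)
Step 2: +4 fires, +4 burnt (F count now 4)
Step 3: +2 fires, +4 burnt (F count now 2)
Step 4: +1 fires, +2 burnt (F count now 1)
Step 5: +1 fires, +1 burnt (F count now 1)
Step 6: +1 fires, +1 burnt (F count now 1)
Step 7: +0 fires, +1 burnt (F count now 0)
Fire out after step 7
Initially T: 16, now '.': 22
Total burnt (originally-T cells now '.'): 13

Answer: 13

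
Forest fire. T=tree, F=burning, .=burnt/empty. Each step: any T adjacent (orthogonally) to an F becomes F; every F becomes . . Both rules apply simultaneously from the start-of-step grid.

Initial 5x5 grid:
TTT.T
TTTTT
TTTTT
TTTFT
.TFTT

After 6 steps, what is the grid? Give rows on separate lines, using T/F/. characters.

Step 1: 5 trees catch fire, 2 burn out
  TTT.T
  TTTTT
  TTTFT
  TTF.F
  .F.FT
Step 2: 5 trees catch fire, 5 burn out
  TTT.T
  TTTFT
  TTF.F
  TF...
  ....F
Step 3: 4 trees catch fire, 5 burn out
  TTT.T
  TTF.F
  TF...
  F....
  .....
Step 4: 4 trees catch fire, 4 burn out
  TTF.F
  TF...
  F....
  .....
  .....
Step 5: 2 trees catch fire, 4 burn out
  TF...
  F....
  .....
  .....
  .....
Step 6: 1 trees catch fire, 2 burn out
  F....
  .....
  .....
  .....
  .....

F....
.....
.....
.....
.....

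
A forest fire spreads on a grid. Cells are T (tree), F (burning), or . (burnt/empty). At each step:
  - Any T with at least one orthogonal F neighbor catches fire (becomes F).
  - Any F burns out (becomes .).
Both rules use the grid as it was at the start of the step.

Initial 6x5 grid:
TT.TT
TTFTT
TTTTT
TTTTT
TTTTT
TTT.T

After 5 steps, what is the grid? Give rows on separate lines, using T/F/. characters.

Step 1: 3 trees catch fire, 1 burn out
  TT.TT
  TF.FT
  TTFTT
  TTTTT
  TTTTT
  TTT.T
Step 2: 7 trees catch fire, 3 burn out
  TF.FT
  F...F
  TF.FT
  TTFTT
  TTTTT
  TTT.T
Step 3: 7 trees catch fire, 7 burn out
  F...F
  .....
  F...F
  TF.FT
  TTFTT
  TTT.T
Step 4: 5 trees catch fire, 7 burn out
  .....
  .....
  .....
  F...F
  TF.FT
  TTF.T
Step 5: 3 trees catch fire, 5 burn out
  .....
  .....
  .....
  .....
  F...F
  TF..T

.....
.....
.....
.....
F...F
TF..T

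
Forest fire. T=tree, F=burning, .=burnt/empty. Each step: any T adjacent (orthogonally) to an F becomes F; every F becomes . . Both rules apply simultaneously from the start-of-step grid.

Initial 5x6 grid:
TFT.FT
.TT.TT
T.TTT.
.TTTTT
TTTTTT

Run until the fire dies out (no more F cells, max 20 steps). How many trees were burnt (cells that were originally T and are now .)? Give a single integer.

Answer: 21

Derivation:
Step 1: +5 fires, +2 burnt (F count now 5)
Step 2: +3 fires, +5 burnt (F count now 3)
Step 3: +3 fires, +3 burnt (F count now 3)
Step 4: +4 fires, +3 burnt (F count now 4)
Step 5: +4 fires, +4 burnt (F count now 4)
Step 6: +1 fires, +4 burnt (F count now 1)
Step 7: +1 fires, +1 burnt (F count now 1)
Step 8: +0 fires, +1 burnt (F count now 0)
Fire out after step 8
Initially T: 22, now '.': 29
Total burnt (originally-T cells now '.'): 21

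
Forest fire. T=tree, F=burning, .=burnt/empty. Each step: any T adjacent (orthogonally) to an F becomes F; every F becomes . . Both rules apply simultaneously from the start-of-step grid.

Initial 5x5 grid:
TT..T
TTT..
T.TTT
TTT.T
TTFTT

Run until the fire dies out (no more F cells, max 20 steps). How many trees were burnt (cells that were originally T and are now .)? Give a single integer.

Step 1: +3 fires, +1 burnt (F count now 3)
Step 2: +4 fires, +3 burnt (F count now 4)
Step 3: +4 fires, +4 burnt (F count now 4)
Step 4: +3 fires, +4 burnt (F count now 3)
Step 5: +2 fires, +3 burnt (F count now 2)
Step 6: +1 fires, +2 burnt (F count now 1)
Step 7: +0 fires, +1 burnt (F count now 0)
Fire out after step 7
Initially T: 18, now '.': 24
Total burnt (originally-T cells now '.'): 17

Answer: 17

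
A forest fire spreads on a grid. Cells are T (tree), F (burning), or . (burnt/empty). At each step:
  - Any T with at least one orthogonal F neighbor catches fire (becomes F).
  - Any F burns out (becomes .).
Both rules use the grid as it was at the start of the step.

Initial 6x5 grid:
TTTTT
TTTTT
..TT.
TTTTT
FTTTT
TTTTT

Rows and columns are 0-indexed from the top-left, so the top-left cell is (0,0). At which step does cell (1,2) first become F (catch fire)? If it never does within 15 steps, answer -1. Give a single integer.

Step 1: cell (1,2)='T' (+3 fires, +1 burnt)
Step 2: cell (1,2)='T' (+3 fires, +3 burnt)
Step 3: cell (1,2)='T' (+3 fires, +3 burnt)
Step 4: cell (1,2)='T' (+4 fires, +3 burnt)
Step 5: cell (1,2)='F' (+4 fires, +4 burnt)
  -> target ignites at step 5
Step 6: cell (1,2)='.' (+3 fires, +4 burnt)
Step 7: cell (1,2)='.' (+4 fires, +3 burnt)
Step 8: cell (1,2)='.' (+2 fires, +4 burnt)
Step 9: cell (1,2)='.' (+0 fires, +2 burnt)
  fire out at step 9

5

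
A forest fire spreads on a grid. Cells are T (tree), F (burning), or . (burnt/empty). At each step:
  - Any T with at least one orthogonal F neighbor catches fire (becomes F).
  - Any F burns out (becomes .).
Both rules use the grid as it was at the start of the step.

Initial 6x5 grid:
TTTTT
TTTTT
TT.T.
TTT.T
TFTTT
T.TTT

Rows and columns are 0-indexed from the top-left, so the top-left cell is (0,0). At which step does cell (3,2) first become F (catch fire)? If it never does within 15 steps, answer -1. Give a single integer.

Step 1: cell (3,2)='T' (+3 fires, +1 burnt)
Step 2: cell (3,2)='F' (+6 fires, +3 burnt)
  -> target ignites at step 2
Step 3: cell (3,2)='.' (+4 fires, +6 burnt)
Step 4: cell (3,2)='.' (+5 fires, +4 burnt)
Step 5: cell (3,2)='.' (+3 fires, +5 burnt)
Step 6: cell (3,2)='.' (+3 fires, +3 burnt)
Step 7: cell (3,2)='.' (+1 fires, +3 burnt)
Step 8: cell (3,2)='.' (+0 fires, +1 burnt)
  fire out at step 8

2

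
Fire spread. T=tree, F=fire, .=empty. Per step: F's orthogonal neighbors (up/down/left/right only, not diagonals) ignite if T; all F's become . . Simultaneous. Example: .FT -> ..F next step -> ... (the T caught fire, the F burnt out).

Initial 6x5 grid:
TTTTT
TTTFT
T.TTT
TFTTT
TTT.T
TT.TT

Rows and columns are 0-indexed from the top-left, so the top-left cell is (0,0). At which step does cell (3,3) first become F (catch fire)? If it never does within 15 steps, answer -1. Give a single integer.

Step 1: cell (3,3)='T' (+7 fires, +2 burnt)
Step 2: cell (3,3)='F' (+10 fires, +7 burnt)
  -> target ignites at step 2
Step 3: cell (3,3)='.' (+4 fires, +10 burnt)
Step 4: cell (3,3)='.' (+2 fires, +4 burnt)
Step 5: cell (3,3)='.' (+1 fires, +2 burnt)
Step 6: cell (3,3)='.' (+1 fires, +1 burnt)
Step 7: cell (3,3)='.' (+0 fires, +1 burnt)
  fire out at step 7

2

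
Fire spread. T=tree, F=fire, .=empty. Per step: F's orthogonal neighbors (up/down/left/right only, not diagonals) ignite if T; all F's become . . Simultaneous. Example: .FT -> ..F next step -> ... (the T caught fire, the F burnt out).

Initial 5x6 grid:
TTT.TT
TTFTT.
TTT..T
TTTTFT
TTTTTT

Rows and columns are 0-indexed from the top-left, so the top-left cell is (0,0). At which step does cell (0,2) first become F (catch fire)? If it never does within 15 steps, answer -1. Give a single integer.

Step 1: cell (0,2)='F' (+7 fires, +2 burnt)
  -> target ignites at step 1
Step 2: cell (0,2)='.' (+8 fires, +7 burnt)
Step 3: cell (0,2)='.' (+5 fires, +8 burnt)
Step 4: cell (0,2)='.' (+3 fires, +5 burnt)
Step 5: cell (0,2)='.' (+1 fires, +3 burnt)
Step 6: cell (0,2)='.' (+0 fires, +1 burnt)
  fire out at step 6

1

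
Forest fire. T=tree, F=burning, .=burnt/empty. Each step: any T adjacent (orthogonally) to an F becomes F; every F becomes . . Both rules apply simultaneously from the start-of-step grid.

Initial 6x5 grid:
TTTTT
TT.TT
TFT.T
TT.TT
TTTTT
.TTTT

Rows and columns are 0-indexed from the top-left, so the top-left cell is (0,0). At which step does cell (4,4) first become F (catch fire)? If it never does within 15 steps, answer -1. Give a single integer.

Step 1: cell (4,4)='T' (+4 fires, +1 burnt)
Step 2: cell (4,4)='T' (+4 fires, +4 burnt)
Step 3: cell (4,4)='T' (+5 fires, +4 burnt)
Step 4: cell (4,4)='T' (+3 fires, +5 burnt)
Step 5: cell (4,4)='F' (+5 fires, +3 burnt)
  -> target ignites at step 5
Step 6: cell (4,4)='.' (+3 fires, +5 burnt)
Step 7: cell (4,4)='.' (+1 fires, +3 burnt)
Step 8: cell (4,4)='.' (+0 fires, +1 burnt)
  fire out at step 8

5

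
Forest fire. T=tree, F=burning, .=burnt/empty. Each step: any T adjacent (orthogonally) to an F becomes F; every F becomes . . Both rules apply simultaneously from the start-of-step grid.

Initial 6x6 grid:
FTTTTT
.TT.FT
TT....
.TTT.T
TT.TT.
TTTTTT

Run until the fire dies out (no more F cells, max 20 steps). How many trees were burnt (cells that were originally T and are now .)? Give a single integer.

Step 1: +3 fires, +2 burnt (F count now 3)
Step 2: +4 fires, +3 burnt (F count now 4)
Step 3: +2 fires, +4 burnt (F count now 2)
Step 4: +2 fires, +2 burnt (F count now 2)
Step 5: +2 fires, +2 burnt (F count now 2)
Step 6: +3 fires, +2 burnt (F count now 3)
Step 7: +3 fires, +3 burnt (F count now 3)
Step 8: +2 fires, +3 burnt (F count now 2)
Step 9: +1 fires, +2 burnt (F count now 1)
Step 10: +1 fires, +1 burnt (F count now 1)
Step 11: +0 fires, +1 burnt (F count now 0)
Fire out after step 11
Initially T: 24, now '.': 35
Total burnt (originally-T cells now '.'): 23

Answer: 23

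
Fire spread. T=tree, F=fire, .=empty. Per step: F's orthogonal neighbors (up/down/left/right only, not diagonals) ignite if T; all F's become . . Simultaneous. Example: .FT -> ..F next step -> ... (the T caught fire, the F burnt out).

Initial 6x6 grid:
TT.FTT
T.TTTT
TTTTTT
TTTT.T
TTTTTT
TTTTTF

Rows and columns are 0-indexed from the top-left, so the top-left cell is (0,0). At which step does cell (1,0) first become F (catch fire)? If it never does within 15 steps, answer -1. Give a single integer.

Step 1: cell (1,0)='T' (+4 fires, +2 burnt)
Step 2: cell (1,0)='T' (+7 fires, +4 burnt)
Step 3: cell (1,0)='T' (+7 fires, +7 burnt)
Step 4: cell (1,0)='T' (+4 fires, +7 burnt)
Step 5: cell (1,0)='T' (+4 fires, +4 burnt)
Step 6: cell (1,0)='F' (+3 fires, +4 burnt)
  -> target ignites at step 6
Step 7: cell (1,0)='.' (+1 fires, +3 burnt)
Step 8: cell (1,0)='.' (+1 fires, +1 burnt)
Step 9: cell (1,0)='.' (+0 fires, +1 burnt)
  fire out at step 9

6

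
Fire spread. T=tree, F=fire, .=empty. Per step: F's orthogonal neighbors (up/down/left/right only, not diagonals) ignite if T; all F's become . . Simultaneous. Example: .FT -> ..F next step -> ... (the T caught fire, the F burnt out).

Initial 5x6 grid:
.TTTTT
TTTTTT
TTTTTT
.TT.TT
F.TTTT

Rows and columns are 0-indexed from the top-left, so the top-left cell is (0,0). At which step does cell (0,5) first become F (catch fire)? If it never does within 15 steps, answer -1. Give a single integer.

Step 1: cell (0,5)='T' (+0 fires, +1 burnt)
  fire out at step 1
Target never catches fire within 15 steps

-1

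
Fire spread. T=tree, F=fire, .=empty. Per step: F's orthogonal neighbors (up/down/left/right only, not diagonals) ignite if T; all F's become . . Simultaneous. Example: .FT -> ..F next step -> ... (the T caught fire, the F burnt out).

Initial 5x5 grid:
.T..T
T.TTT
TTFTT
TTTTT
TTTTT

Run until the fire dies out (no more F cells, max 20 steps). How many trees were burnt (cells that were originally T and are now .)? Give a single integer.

Answer: 19

Derivation:
Step 1: +4 fires, +1 burnt (F count now 4)
Step 2: +6 fires, +4 burnt (F count now 6)
Step 3: +6 fires, +6 burnt (F count now 6)
Step 4: +3 fires, +6 burnt (F count now 3)
Step 5: +0 fires, +3 burnt (F count now 0)
Fire out after step 5
Initially T: 20, now '.': 24
Total burnt (originally-T cells now '.'): 19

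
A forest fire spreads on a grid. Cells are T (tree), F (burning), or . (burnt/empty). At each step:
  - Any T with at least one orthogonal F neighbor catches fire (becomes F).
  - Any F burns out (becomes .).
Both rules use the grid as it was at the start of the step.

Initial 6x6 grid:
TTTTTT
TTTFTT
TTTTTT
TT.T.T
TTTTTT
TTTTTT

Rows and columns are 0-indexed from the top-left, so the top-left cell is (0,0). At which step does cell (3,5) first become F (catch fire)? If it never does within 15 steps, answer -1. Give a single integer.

Step 1: cell (3,5)='T' (+4 fires, +1 burnt)
Step 2: cell (3,5)='T' (+7 fires, +4 burnt)
Step 3: cell (3,5)='T' (+6 fires, +7 burnt)
Step 4: cell (3,5)='F' (+7 fires, +6 burnt)
  -> target ignites at step 4
Step 5: cell (3,5)='.' (+5 fires, +7 burnt)
Step 6: cell (3,5)='.' (+3 fires, +5 burnt)
Step 7: cell (3,5)='.' (+1 fires, +3 burnt)
Step 8: cell (3,5)='.' (+0 fires, +1 burnt)
  fire out at step 8

4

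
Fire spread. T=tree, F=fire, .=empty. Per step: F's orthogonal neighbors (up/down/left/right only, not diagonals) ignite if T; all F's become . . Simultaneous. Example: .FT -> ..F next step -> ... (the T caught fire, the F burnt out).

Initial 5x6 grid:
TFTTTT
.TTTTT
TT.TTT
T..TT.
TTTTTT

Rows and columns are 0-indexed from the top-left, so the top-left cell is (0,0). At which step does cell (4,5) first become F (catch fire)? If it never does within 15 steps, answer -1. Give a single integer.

Step 1: cell (4,5)='T' (+3 fires, +1 burnt)
Step 2: cell (4,5)='T' (+3 fires, +3 burnt)
Step 3: cell (4,5)='T' (+3 fires, +3 burnt)
Step 4: cell (4,5)='T' (+4 fires, +3 burnt)
Step 5: cell (4,5)='T' (+4 fires, +4 burnt)
Step 6: cell (4,5)='T' (+4 fires, +4 burnt)
Step 7: cell (4,5)='T' (+2 fires, +4 burnt)
Step 8: cell (4,5)='F' (+1 fires, +2 burnt)
  -> target ignites at step 8
Step 9: cell (4,5)='.' (+0 fires, +1 burnt)
  fire out at step 9

8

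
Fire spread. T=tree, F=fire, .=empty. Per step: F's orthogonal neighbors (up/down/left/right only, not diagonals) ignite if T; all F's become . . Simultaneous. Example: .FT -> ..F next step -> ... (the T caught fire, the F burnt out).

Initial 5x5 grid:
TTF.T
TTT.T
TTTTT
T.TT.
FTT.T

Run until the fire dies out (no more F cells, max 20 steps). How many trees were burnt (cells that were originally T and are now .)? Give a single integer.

Step 1: +4 fires, +2 burnt (F count now 4)
Step 2: +5 fires, +4 burnt (F count now 5)
Step 3: +4 fires, +5 burnt (F count now 4)
Step 4: +2 fires, +4 burnt (F count now 2)
Step 5: +1 fires, +2 burnt (F count now 1)
Step 6: +1 fires, +1 burnt (F count now 1)
Step 7: +0 fires, +1 burnt (F count now 0)
Fire out after step 7
Initially T: 18, now '.': 24
Total burnt (originally-T cells now '.'): 17

Answer: 17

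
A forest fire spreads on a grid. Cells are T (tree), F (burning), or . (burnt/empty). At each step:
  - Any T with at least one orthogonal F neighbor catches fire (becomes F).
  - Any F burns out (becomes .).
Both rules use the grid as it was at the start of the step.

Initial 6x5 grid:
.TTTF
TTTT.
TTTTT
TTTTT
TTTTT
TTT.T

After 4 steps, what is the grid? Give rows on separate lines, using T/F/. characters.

Step 1: 1 trees catch fire, 1 burn out
  .TTF.
  TTTT.
  TTTTT
  TTTTT
  TTTTT
  TTT.T
Step 2: 2 trees catch fire, 1 burn out
  .TF..
  TTTF.
  TTTTT
  TTTTT
  TTTTT
  TTT.T
Step 3: 3 trees catch fire, 2 burn out
  .F...
  TTF..
  TTTFT
  TTTTT
  TTTTT
  TTT.T
Step 4: 4 trees catch fire, 3 burn out
  .....
  TF...
  TTF.F
  TTTFT
  TTTTT
  TTT.T

.....
TF...
TTF.F
TTTFT
TTTTT
TTT.T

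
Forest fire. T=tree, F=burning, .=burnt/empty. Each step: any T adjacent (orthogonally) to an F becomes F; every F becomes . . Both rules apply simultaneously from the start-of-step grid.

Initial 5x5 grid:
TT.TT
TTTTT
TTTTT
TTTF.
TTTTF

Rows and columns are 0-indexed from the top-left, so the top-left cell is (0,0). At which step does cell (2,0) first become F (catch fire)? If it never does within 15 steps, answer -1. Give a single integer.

Step 1: cell (2,0)='T' (+3 fires, +2 burnt)
Step 2: cell (2,0)='T' (+5 fires, +3 burnt)
Step 3: cell (2,0)='T' (+6 fires, +5 burnt)
Step 4: cell (2,0)='F' (+4 fires, +6 burnt)
  -> target ignites at step 4
Step 5: cell (2,0)='.' (+2 fires, +4 burnt)
Step 6: cell (2,0)='.' (+1 fires, +2 burnt)
Step 7: cell (2,0)='.' (+0 fires, +1 burnt)
  fire out at step 7

4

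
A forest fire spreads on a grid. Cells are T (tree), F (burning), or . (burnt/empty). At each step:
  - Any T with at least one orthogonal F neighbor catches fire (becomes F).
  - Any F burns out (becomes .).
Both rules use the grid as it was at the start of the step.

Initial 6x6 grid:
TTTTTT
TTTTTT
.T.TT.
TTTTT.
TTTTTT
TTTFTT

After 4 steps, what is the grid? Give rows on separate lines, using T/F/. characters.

Step 1: 3 trees catch fire, 1 burn out
  TTTTTT
  TTTTTT
  .T.TT.
  TTTTT.
  TTTFTT
  TTF.FT
Step 2: 5 trees catch fire, 3 burn out
  TTTTTT
  TTTTTT
  .T.TT.
  TTTFT.
  TTF.FT
  TF...F
Step 3: 6 trees catch fire, 5 burn out
  TTTTTT
  TTTTTT
  .T.FT.
  TTF.F.
  TF...F
  F.....
Step 4: 4 trees catch fire, 6 burn out
  TTTTTT
  TTTFTT
  .T..F.
  TF....
  F.....
  ......

TTTTTT
TTTFTT
.T..F.
TF....
F.....
......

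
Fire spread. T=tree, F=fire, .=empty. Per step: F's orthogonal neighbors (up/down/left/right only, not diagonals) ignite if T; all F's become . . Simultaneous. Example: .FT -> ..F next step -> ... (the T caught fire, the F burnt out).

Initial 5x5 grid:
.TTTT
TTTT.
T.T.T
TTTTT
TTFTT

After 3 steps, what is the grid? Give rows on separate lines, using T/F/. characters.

Step 1: 3 trees catch fire, 1 burn out
  .TTTT
  TTTT.
  T.T.T
  TTFTT
  TF.FT
Step 2: 5 trees catch fire, 3 burn out
  .TTTT
  TTTT.
  T.F.T
  TF.FT
  F...F
Step 3: 3 trees catch fire, 5 burn out
  .TTTT
  TTFT.
  T...T
  F...F
  .....

.TTTT
TTFT.
T...T
F...F
.....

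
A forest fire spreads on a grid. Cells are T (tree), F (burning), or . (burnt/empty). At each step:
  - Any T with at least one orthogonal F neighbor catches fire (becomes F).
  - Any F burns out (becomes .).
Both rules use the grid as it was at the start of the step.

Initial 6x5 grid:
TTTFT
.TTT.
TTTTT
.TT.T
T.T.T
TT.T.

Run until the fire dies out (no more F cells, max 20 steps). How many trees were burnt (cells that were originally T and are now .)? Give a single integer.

Answer: 17

Derivation:
Step 1: +3 fires, +1 burnt (F count now 3)
Step 2: +3 fires, +3 burnt (F count now 3)
Step 3: +4 fires, +3 burnt (F count now 4)
Step 4: +3 fires, +4 burnt (F count now 3)
Step 5: +4 fires, +3 burnt (F count now 4)
Step 6: +0 fires, +4 burnt (F count now 0)
Fire out after step 6
Initially T: 21, now '.': 26
Total burnt (originally-T cells now '.'): 17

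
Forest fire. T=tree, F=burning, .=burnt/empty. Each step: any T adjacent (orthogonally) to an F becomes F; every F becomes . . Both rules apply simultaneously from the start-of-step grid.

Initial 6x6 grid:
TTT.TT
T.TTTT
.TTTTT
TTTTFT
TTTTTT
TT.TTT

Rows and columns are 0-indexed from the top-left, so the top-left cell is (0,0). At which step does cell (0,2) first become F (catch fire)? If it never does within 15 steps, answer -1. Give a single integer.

Step 1: cell (0,2)='T' (+4 fires, +1 burnt)
Step 2: cell (0,2)='T' (+7 fires, +4 burnt)
Step 3: cell (0,2)='T' (+8 fires, +7 burnt)
Step 4: cell (0,2)='T' (+5 fires, +8 burnt)
Step 5: cell (0,2)='F' (+3 fires, +5 burnt)
  -> target ignites at step 5
Step 6: cell (0,2)='.' (+2 fires, +3 burnt)
Step 7: cell (0,2)='.' (+1 fires, +2 burnt)
Step 8: cell (0,2)='.' (+1 fires, +1 burnt)
Step 9: cell (0,2)='.' (+0 fires, +1 burnt)
  fire out at step 9

5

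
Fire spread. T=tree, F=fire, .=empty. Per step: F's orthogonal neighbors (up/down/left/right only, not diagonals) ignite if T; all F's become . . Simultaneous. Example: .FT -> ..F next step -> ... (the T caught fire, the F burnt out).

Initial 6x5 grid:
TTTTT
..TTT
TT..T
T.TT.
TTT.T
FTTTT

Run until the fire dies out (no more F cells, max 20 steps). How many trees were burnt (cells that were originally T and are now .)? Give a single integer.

Step 1: +2 fires, +1 burnt (F count now 2)
Step 2: +3 fires, +2 burnt (F count now 3)
Step 3: +3 fires, +3 burnt (F count now 3)
Step 4: +3 fires, +3 burnt (F count now 3)
Step 5: +2 fires, +3 burnt (F count now 2)
Step 6: +0 fires, +2 burnt (F count now 0)
Fire out after step 6
Initially T: 22, now '.': 21
Total burnt (originally-T cells now '.'): 13

Answer: 13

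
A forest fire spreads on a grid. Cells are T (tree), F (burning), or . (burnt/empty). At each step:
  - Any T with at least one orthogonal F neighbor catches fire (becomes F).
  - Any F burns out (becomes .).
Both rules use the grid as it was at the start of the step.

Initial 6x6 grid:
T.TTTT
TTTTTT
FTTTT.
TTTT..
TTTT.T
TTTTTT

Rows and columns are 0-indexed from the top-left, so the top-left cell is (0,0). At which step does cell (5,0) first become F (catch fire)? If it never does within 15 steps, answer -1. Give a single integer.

Step 1: cell (5,0)='T' (+3 fires, +1 burnt)
Step 2: cell (5,0)='T' (+5 fires, +3 burnt)
Step 3: cell (5,0)='F' (+5 fires, +5 burnt)
  -> target ignites at step 3
Step 4: cell (5,0)='.' (+6 fires, +5 burnt)
Step 5: cell (5,0)='.' (+4 fires, +6 burnt)
Step 6: cell (5,0)='.' (+3 fires, +4 burnt)
Step 7: cell (5,0)='.' (+2 fires, +3 burnt)
Step 8: cell (5,0)='.' (+1 fires, +2 burnt)
Step 9: cell (5,0)='.' (+1 fires, +1 burnt)
Step 10: cell (5,0)='.' (+0 fires, +1 burnt)
  fire out at step 10

3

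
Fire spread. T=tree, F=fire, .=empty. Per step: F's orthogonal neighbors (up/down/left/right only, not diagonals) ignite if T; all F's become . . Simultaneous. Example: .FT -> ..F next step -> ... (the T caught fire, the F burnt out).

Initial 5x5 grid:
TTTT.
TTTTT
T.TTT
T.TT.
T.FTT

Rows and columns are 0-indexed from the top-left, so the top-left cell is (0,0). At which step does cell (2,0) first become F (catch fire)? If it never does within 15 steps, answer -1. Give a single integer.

Step 1: cell (2,0)='T' (+2 fires, +1 burnt)
Step 2: cell (2,0)='T' (+3 fires, +2 burnt)
Step 3: cell (2,0)='T' (+2 fires, +3 burnt)
Step 4: cell (2,0)='T' (+4 fires, +2 burnt)
Step 5: cell (2,0)='T' (+4 fires, +4 burnt)
Step 6: cell (2,0)='F' (+2 fires, +4 burnt)
  -> target ignites at step 6
Step 7: cell (2,0)='.' (+1 fires, +2 burnt)
Step 8: cell (2,0)='.' (+1 fires, +1 burnt)
Step 9: cell (2,0)='.' (+0 fires, +1 burnt)
  fire out at step 9

6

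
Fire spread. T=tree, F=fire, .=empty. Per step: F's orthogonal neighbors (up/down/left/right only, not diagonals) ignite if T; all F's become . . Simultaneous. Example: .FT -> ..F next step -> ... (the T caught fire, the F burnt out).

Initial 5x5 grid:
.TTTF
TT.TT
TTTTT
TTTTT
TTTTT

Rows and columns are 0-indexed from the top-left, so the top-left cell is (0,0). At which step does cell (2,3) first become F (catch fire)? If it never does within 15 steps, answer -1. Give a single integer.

Step 1: cell (2,3)='T' (+2 fires, +1 burnt)
Step 2: cell (2,3)='T' (+3 fires, +2 burnt)
Step 3: cell (2,3)='F' (+3 fires, +3 burnt)
  -> target ignites at step 3
Step 4: cell (2,3)='.' (+4 fires, +3 burnt)
Step 5: cell (2,3)='.' (+4 fires, +4 burnt)
Step 6: cell (2,3)='.' (+3 fires, +4 burnt)
Step 7: cell (2,3)='.' (+2 fires, +3 burnt)
Step 8: cell (2,3)='.' (+1 fires, +2 burnt)
Step 9: cell (2,3)='.' (+0 fires, +1 burnt)
  fire out at step 9

3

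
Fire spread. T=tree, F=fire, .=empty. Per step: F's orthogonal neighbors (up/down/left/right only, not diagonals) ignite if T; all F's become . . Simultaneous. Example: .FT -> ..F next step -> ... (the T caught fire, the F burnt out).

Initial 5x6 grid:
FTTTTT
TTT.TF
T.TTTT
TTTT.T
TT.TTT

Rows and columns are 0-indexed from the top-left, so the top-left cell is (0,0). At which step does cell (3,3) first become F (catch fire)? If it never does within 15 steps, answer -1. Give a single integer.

Step 1: cell (3,3)='T' (+5 fires, +2 burnt)
Step 2: cell (3,3)='T' (+6 fires, +5 burnt)
Step 3: cell (3,3)='T' (+5 fires, +6 burnt)
Step 4: cell (3,3)='F' (+5 fires, +5 burnt)
  -> target ignites at step 4
Step 5: cell (3,3)='.' (+3 fires, +5 burnt)
Step 6: cell (3,3)='.' (+0 fires, +3 burnt)
  fire out at step 6

4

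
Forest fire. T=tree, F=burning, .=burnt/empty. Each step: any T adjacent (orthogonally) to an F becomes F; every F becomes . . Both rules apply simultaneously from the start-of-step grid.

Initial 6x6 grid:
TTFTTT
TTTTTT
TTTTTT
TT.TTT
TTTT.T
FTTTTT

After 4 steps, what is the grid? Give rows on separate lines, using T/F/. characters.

Step 1: 5 trees catch fire, 2 burn out
  TF.FTT
  TTFTTT
  TTTTTT
  TT.TTT
  FTTT.T
  .FTTTT
Step 2: 8 trees catch fire, 5 burn out
  F...FT
  TF.FTT
  TTFTTT
  FT.TTT
  .FTT.T
  ..FTTT
Step 3: 9 trees catch fire, 8 burn out
  .....F
  F...FT
  FF.FTT
  .F.TTT
  ..FT.T
  ...FTT
Step 4: 5 trees catch fire, 9 burn out
  ......
  .....F
  ....FT
  ...FTT
  ...F.T
  ....FT

......
.....F
....FT
...FTT
...F.T
....FT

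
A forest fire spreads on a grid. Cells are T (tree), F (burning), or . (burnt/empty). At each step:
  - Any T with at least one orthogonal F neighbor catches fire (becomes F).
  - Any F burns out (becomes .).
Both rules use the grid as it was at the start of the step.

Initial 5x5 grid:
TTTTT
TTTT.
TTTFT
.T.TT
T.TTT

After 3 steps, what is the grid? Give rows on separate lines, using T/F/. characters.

Step 1: 4 trees catch fire, 1 burn out
  TTTTT
  TTTF.
  TTF.F
  .T.FT
  T.TTT
Step 2: 5 trees catch fire, 4 burn out
  TTTFT
  TTF..
  TF...
  .T..F
  T.TFT
Step 3: 7 trees catch fire, 5 burn out
  TTF.F
  TF...
  F....
  .F...
  T.F.F

TTF.F
TF...
F....
.F...
T.F.F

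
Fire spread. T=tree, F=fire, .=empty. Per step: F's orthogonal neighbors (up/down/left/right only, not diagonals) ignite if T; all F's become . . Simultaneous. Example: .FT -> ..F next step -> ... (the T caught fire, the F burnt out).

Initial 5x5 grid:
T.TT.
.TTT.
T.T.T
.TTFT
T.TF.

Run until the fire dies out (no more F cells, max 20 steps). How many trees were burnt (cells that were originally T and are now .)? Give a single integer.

Answer: 11

Derivation:
Step 1: +3 fires, +2 burnt (F count now 3)
Step 2: +3 fires, +3 burnt (F count now 3)
Step 3: +1 fires, +3 burnt (F count now 1)
Step 4: +3 fires, +1 burnt (F count now 3)
Step 5: +1 fires, +3 burnt (F count now 1)
Step 6: +0 fires, +1 burnt (F count now 0)
Fire out after step 6
Initially T: 14, now '.': 22
Total burnt (originally-T cells now '.'): 11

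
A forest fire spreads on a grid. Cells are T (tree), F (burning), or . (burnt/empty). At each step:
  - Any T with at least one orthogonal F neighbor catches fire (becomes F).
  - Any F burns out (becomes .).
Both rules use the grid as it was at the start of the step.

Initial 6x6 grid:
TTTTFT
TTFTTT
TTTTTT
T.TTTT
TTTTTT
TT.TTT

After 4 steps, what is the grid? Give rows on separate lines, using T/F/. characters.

Step 1: 7 trees catch fire, 2 burn out
  TTFF.F
  TF.FFT
  TTFTTT
  T.TTTT
  TTTTTT
  TT.TTT
Step 2: 7 trees catch fire, 7 burn out
  TF....
  F....F
  TF.FFT
  T.FTTT
  TTTTTT
  TT.TTT
Step 3: 6 trees catch fire, 7 burn out
  F.....
  ......
  F....F
  T..FFT
  TTFTTT
  TT.TTT
Step 4: 5 trees catch fire, 6 burn out
  ......
  ......
  ......
  F....F
  TF.FFT
  TT.TTT

......
......
......
F....F
TF.FFT
TT.TTT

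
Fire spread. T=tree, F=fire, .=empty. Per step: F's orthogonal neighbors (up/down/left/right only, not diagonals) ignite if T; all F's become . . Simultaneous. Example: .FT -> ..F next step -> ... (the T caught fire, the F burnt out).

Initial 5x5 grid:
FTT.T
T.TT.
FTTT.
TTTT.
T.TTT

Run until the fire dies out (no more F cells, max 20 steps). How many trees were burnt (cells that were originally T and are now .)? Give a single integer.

Step 1: +4 fires, +2 burnt (F count now 4)
Step 2: +4 fires, +4 burnt (F count now 4)
Step 3: +3 fires, +4 burnt (F count now 3)
Step 4: +3 fires, +3 burnt (F count now 3)
Step 5: +1 fires, +3 burnt (F count now 1)
Step 6: +1 fires, +1 burnt (F count now 1)
Step 7: +0 fires, +1 burnt (F count now 0)
Fire out after step 7
Initially T: 17, now '.': 24
Total burnt (originally-T cells now '.'): 16

Answer: 16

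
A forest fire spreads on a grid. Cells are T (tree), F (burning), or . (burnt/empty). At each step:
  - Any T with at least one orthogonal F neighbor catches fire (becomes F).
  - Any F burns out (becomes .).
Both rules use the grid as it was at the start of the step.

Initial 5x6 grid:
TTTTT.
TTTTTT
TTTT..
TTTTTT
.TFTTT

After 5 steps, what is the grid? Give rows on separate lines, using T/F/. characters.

Step 1: 3 trees catch fire, 1 burn out
  TTTTT.
  TTTTTT
  TTTT..
  TTFTTT
  .F.FTT
Step 2: 4 trees catch fire, 3 burn out
  TTTTT.
  TTTTTT
  TTFT..
  TF.FTT
  ....FT
Step 3: 6 trees catch fire, 4 burn out
  TTTTT.
  TTFTTT
  TF.F..
  F...FT
  .....F
Step 4: 5 trees catch fire, 6 burn out
  TTFTT.
  TF.FTT
  F.....
  .....F
  ......
Step 5: 4 trees catch fire, 5 burn out
  TF.FT.
  F...FT
  ......
  ......
  ......

TF.FT.
F...FT
......
......
......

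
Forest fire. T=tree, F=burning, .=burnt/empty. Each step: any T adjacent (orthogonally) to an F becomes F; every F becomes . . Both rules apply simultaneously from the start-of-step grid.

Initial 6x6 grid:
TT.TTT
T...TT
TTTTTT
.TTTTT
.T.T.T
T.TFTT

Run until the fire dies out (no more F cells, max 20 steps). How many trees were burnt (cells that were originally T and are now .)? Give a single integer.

Step 1: +3 fires, +1 burnt (F count now 3)
Step 2: +2 fires, +3 burnt (F count now 2)
Step 3: +4 fires, +2 burnt (F count now 4)
Step 4: +4 fires, +4 burnt (F count now 4)
Step 5: +4 fires, +4 burnt (F count now 4)
Step 6: +3 fires, +4 burnt (F count now 3)
Step 7: +3 fires, +3 burnt (F count now 3)
Step 8: +1 fires, +3 burnt (F count now 1)
Step 9: +1 fires, +1 burnt (F count now 1)
Step 10: +0 fires, +1 burnt (F count now 0)
Fire out after step 10
Initially T: 26, now '.': 35
Total burnt (originally-T cells now '.'): 25

Answer: 25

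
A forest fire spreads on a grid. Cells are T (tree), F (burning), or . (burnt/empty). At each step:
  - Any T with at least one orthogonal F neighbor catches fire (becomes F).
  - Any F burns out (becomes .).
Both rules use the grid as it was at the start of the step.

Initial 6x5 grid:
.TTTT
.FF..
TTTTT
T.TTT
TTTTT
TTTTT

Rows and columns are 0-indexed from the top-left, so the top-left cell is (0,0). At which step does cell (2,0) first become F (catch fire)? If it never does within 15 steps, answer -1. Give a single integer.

Step 1: cell (2,0)='T' (+4 fires, +2 burnt)
Step 2: cell (2,0)='F' (+4 fires, +4 burnt)
  -> target ignites at step 2
Step 3: cell (2,0)='.' (+5 fires, +4 burnt)
Step 4: cell (2,0)='.' (+5 fires, +5 burnt)
Step 5: cell (2,0)='.' (+4 fires, +5 burnt)
Step 6: cell (2,0)='.' (+1 fires, +4 burnt)
Step 7: cell (2,0)='.' (+0 fires, +1 burnt)
  fire out at step 7

2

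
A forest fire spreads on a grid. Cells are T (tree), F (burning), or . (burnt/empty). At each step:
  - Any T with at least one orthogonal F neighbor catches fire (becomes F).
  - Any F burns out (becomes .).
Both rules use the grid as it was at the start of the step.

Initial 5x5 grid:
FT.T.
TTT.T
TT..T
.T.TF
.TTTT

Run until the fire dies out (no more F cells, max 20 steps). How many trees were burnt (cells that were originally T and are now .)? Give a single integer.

Answer: 14

Derivation:
Step 1: +5 fires, +2 burnt (F count now 5)
Step 2: +4 fires, +5 burnt (F count now 4)
Step 3: +3 fires, +4 burnt (F count now 3)
Step 4: +2 fires, +3 burnt (F count now 2)
Step 5: +0 fires, +2 burnt (F count now 0)
Fire out after step 5
Initially T: 15, now '.': 24
Total burnt (originally-T cells now '.'): 14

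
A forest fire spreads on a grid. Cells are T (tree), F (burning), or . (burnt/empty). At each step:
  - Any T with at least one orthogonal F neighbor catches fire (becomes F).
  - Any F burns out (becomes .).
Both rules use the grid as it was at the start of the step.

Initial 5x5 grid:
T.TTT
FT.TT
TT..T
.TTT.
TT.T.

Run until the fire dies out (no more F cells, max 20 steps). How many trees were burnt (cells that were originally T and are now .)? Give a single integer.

Step 1: +3 fires, +1 burnt (F count now 3)
Step 2: +1 fires, +3 burnt (F count now 1)
Step 3: +1 fires, +1 burnt (F count now 1)
Step 4: +2 fires, +1 burnt (F count now 2)
Step 5: +2 fires, +2 burnt (F count now 2)
Step 6: +1 fires, +2 burnt (F count now 1)
Step 7: +0 fires, +1 burnt (F count now 0)
Fire out after step 7
Initially T: 16, now '.': 19
Total burnt (originally-T cells now '.'): 10

Answer: 10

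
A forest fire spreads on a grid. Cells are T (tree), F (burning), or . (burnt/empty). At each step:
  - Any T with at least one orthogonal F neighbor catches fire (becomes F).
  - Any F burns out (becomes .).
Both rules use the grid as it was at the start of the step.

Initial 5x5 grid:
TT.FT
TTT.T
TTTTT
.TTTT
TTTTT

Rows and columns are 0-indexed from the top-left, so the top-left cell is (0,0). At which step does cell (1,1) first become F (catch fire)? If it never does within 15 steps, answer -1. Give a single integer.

Step 1: cell (1,1)='T' (+1 fires, +1 burnt)
Step 2: cell (1,1)='T' (+1 fires, +1 burnt)
Step 3: cell (1,1)='T' (+1 fires, +1 burnt)
Step 4: cell (1,1)='T' (+2 fires, +1 burnt)
Step 5: cell (1,1)='T' (+3 fires, +2 burnt)
Step 6: cell (1,1)='T' (+4 fires, +3 burnt)
Step 7: cell (1,1)='F' (+4 fires, +4 burnt)
  -> target ignites at step 7
Step 8: cell (1,1)='.' (+3 fires, +4 burnt)
Step 9: cell (1,1)='.' (+2 fires, +3 burnt)
Step 10: cell (1,1)='.' (+0 fires, +2 burnt)
  fire out at step 10

7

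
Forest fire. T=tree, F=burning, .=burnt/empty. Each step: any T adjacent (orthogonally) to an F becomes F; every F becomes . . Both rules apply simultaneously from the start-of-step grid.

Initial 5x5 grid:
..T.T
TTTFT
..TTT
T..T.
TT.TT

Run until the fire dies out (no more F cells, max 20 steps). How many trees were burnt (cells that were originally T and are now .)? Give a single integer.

Step 1: +3 fires, +1 burnt (F count now 3)
Step 2: +6 fires, +3 burnt (F count now 6)
Step 3: +2 fires, +6 burnt (F count now 2)
Step 4: +1 fires, +2 burnt (F count now 1)
Step 5: +0 fires, +1 burnt (F count now 0)
Fire out after step 5
Initially T: 15, now '.': 22
Total burnt (originally-T cells now '.'): 12

Answer: 12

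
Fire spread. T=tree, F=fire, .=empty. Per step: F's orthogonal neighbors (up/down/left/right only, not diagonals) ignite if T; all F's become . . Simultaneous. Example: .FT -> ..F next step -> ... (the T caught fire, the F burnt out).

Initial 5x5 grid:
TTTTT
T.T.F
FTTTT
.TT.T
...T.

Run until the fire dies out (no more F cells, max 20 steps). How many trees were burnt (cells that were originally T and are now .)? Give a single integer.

Step 1: +4 fires, +2 burnt (F count now 4)
Step 2: +6 fires, +4 burnt (F count now 6)
Step 3: +4 fires, +6 burnt (F count now 4)
Step 4: +0 fires, +4 burnt (F count now 0)
Fire out after step 4
Initially T: 15, now '.': 24
Total burnt (originally-T cells now '.'): 14

Answer: 14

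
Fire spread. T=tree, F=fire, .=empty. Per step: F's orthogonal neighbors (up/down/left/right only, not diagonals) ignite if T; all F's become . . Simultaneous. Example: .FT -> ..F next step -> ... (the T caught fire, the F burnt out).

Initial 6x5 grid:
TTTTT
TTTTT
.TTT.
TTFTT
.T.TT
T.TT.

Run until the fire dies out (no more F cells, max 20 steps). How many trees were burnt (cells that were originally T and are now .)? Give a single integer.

Step 1: +3 fires, +1 burnt (F count now 3)
Step 2: +7 fires, +3 burnt (F count now 7)
Step 3: +5 fires, +7 burnt (F count now 5)
Step 4: +5 fires, +5 burnt (F count now 5)
Step 5: +2 fires, +5 burnt (F count now 2)
Step 6: +0 fires, +2 burnt (F count now 0)
Fire out after step 6
Initially T: 23, now '.': 29
Total burnt (originally-T cells now '.'): 22

Answer: 22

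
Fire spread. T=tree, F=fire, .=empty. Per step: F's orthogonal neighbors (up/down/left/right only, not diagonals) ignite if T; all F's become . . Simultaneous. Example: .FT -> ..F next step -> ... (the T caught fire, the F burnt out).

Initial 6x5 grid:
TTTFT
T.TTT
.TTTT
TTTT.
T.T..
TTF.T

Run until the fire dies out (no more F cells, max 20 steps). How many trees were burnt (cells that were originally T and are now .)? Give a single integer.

Answer: 20

Derivation:
Step 1: +5 fires, +2 burnt (F count now 5)
Step 2: +6 fires, +5 burnt (F count now 6)
Step 3: +6 fires, +6 burnt (F count now 6)
Step 4: +3 fires, +6 burnt (F count now 3)
Step 5: +0 fires, +3 burnt (F count now 0)
Fire out after step 5
Initially T: 21, now '.': 29
Total burnt (originally-T cells now '.'): 20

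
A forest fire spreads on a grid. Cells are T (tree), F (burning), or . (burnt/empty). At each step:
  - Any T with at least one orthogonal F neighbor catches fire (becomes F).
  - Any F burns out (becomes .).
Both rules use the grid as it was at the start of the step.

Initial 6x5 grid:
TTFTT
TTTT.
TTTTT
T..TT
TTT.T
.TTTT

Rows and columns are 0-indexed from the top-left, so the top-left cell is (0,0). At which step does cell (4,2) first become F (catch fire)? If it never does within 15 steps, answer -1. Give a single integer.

Step 1: cell (4,2)='T' (+3 fires, +1 burnt)
Step 2: cell (4,2)='T' (+5 fires, +3 burnt)
Step 3: cell (4,2)='T' (+3 fires, +5 burnt)
Step 4: cell (4,2)='T' (+3 fires, +3 burnt)
Step 5: cell (4,2)='T' (+2 fires, +3 burnt)
Step 6: cell (4,2)='T' (+2 fires, +2 burnt)
Step 7: cell (4,2)='T' (+2 fires, +2 burnt)
Step 8: cell (4,2)='F' (+3 fires, +2 burnt)
  -> target ignites at step 8
Step 9: cell (4,2)='.' (+1 fires, +3 burnt)
Step 10: cell (4,2)='.' (+0 fires, +1 burnt)
  fire out at step 10

8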